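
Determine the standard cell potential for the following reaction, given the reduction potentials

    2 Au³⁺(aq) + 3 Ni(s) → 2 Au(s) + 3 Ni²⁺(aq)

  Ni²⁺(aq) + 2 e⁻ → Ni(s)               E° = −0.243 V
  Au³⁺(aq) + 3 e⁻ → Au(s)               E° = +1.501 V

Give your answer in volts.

In the reaction as written, Au³⁺(aq) is reduced (cathode) and Ni²⁺(aq) is produced by oxidation at the anode.
E°cell = E°(cathode) − E°(anode) = +1.501 − (−0.243) = +1.744 V.

+1.744 V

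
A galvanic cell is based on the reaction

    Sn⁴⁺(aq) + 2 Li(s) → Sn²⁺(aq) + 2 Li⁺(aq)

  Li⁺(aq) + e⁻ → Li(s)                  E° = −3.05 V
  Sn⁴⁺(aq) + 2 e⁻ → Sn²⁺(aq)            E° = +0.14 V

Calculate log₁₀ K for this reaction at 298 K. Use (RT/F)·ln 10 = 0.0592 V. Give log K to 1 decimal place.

The Sn⁴⁺/Sn²⁺ couple is reduced (cathode); E°cell = +0.14 − (−3.05) = +3.19 V with n = 2.
At equilibrium E = 0, so log K = nE°cell / 0.0592 = (2)(+3.19) / 0.0592 = 107.8.

log K = 107.8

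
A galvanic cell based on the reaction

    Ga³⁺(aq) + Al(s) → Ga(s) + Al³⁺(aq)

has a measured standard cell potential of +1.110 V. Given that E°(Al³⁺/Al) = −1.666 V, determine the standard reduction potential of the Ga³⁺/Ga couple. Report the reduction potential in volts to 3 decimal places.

−0.556 V

In the reaction as written the Ga³⁺/Ga couple is reduced (cathode) and Al³⁺/Al is oxidized (anode), so E°cell = E°(Ga³⁺/Ga) − E°(Al³⁺/Al).
E°(Ga³⁺/Ga) = E°cell + E°(anode) = +1.110 + (−1.666) = −0.556 V.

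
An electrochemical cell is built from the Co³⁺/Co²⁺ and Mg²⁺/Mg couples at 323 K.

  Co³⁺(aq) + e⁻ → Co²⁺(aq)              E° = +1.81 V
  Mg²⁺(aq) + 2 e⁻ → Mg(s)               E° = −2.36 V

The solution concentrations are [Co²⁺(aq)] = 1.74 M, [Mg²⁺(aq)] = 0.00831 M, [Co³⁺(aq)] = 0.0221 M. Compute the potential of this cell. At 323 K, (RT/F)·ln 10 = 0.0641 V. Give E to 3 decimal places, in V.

+4.115 V

The Co³⁺/Co²⁺ couple has the more positive E°, so it is the cathode; Mg²⁺/Mg is the anode.
E°cell = E°cat − E°an = +1.81 − (−2.36) = +4.17 V; n = 2.
Balancing gives 2 Co³⁺(aq) + Mg(s) → 2 Co²⁺(aq) + Mg²⁺(aq); hence Q = ([Co²⁺(aq)]^2·[Mg²⁺(aq)]) / [Co³⁺(aq)]^2 = 51.5 (log Q = 1.712).
E = E° − (0.0641/n)·log Q = +4.17 − (0.0641/2)(1.712) = +4.115 V.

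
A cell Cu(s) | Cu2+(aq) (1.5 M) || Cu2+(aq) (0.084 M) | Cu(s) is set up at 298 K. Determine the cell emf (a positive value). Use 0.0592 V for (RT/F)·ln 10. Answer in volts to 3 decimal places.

For a concentration cell E°cell = 0, since both electrodes use the same couple.
The compartment with the higher Cu2+(aq) concentration (1.5 M) acts as the cathode; ions are reduced there and produced at the dilute (0.084 M) anode.
With n = 2, Ecell = −(0.0592/2)·log([dilute]/[conc]) = −(0.0592/2)·log(0.084/1.5) = +0.037 V.

0.037 V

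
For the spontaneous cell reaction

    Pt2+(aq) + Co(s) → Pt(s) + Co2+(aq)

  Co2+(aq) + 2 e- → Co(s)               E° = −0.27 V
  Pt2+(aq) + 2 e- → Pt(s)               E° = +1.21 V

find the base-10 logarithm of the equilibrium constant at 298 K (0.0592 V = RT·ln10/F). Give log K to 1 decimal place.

log K = 50.0

The Pt²⁺/Pt couple is reduced (cathode); E°cell = +1.21 − (−0.27) = +1.48 V with n = 2.
At equilibrium E = 0, so log K = nE°cell / 0.0592 = (2)(+1.48) / 0.0592 = 50.0.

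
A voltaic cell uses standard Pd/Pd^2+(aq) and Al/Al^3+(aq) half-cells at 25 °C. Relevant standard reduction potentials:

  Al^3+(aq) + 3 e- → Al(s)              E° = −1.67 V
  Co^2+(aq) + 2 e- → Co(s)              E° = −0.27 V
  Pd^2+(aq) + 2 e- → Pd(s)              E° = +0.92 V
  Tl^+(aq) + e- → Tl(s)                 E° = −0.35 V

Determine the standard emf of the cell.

Of the two couples in this cell, the one with the more positive reduction potential is reduced at the cathode: here that is Pd²⁺/Pd (+0.92 V); Al³⁺/Al (−1.67 V) is the anode.
E°cell = E°(cathode) − E°(anode) = +0.92 − (−1.67) = +2.59 V.

+2.59 V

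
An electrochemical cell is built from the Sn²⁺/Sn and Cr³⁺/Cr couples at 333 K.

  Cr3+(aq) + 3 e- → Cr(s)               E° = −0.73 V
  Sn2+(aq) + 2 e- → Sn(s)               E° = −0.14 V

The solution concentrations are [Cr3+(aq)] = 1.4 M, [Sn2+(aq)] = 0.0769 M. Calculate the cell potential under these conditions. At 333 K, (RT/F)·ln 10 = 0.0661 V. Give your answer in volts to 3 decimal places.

+0.550 V

The Sn²⁺/Sn couple has the more positive E°, so it is the cathode; Cr³⁺/Cr is the anode.
E°cell = E°cat − E°an = −0.14 − (−0.73) = +0.59 V; n = 6.
For the overall reaction 3 Sn2+(aq) + 2 Cr(s) → 3 Sn(s) + 2 Cr3+(aq), Q = [Cr3+(aq)]^2 / [Sn2+(aq)]^3 = 4.31×10^3, giving log Q = 3.634.
E = E° − (0.0661/n)·log Q = +0.59 − (0.0661/6)(3.634) = +0.550 V.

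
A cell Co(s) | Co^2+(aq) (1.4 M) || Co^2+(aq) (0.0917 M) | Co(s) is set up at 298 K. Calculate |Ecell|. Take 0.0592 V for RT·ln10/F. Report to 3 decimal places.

0.035 V

For a concentration cell E°cell = 0, since both electrodes use the same couple.
The compartment with the higher Co^2+(aq) concentration (1.4 M) acts as the cathode; ions are reduced there and produced at the dilute (0.0917 M) anode.
With n = 2, Ecell = −(0.0592/2)·log([dilute]/[conc]) = −(0.0592/2)·log(0.0917/1.4) = +0.035 V.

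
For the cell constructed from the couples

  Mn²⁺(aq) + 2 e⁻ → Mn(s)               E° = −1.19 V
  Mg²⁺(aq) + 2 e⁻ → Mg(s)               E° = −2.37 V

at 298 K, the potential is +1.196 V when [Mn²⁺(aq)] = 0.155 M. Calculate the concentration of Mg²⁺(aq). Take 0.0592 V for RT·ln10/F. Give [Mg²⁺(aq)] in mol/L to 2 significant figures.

0.045 M

With Mn²⁺/Mn at the cathode and Mg²⁺/Mg at the anode, E°cell = −1.19 − (−2.37) = +1.18 V (n = 2).
Rearranging E = E° − (0.0592/n)·log Q gives log Q = 2(+1.18 − (+1.196))/0.0592 = −0.541.
Balancing electrons gives Mn²⁺(aq) + Mg(s) → Mn(s) + Mg²⁺(aq); thus Q = [Mg²⁺(aq)] / [Mn²⁺(aq)].
Isolating [Mg²⁺(aq)] in Q = 10^{−0.541} yields log [Mg²⁺(aq)] = −1.351, i.e. 0.045 M.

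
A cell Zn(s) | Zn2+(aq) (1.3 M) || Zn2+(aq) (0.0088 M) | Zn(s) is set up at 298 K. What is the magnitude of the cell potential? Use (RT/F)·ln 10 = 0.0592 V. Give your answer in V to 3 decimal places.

0.064 V

For a concentration cell E°cell = 0, since both electrodes use the same couple.
The compartment with the higher Zn2+(aq) concentration (1.3 M) acts as the cathode; ions are reduced there and produced at the dilute (0.0088 M) anode.
With n = 2, Ecell = −(0.0592/2)·log([dilute]/[conc]) = −(0.0592/2)·log(0.0088/1.3) = +0.064 V.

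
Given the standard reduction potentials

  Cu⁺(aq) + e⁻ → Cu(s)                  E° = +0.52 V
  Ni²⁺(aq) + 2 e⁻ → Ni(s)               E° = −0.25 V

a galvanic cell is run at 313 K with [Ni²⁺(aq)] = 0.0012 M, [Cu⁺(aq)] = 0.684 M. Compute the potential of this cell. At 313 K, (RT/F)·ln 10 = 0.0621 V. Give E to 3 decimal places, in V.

+0.850 V

The Cu⁺/Cu couple has the more positive E°, so it is the cathode; Ni²⁺/Ni is the anode.
The standard potential is +0.52 − (−0.25) = +0.77 V and the balanced reaction transfers n = 2 electrons.
For the overall reaction 2 Cu⁺(aq) + Ni(s) → 2 Cu(s) + Ni²⁺(aq), Q = [Ni²⁺(aq)] / [Cu⁺(aq)]^2 = 0.00256, giving log Q = −2.591.
By the Nernst equation, E = +0.77 − (0.0621/2)·(−2.591) = +0.850 V.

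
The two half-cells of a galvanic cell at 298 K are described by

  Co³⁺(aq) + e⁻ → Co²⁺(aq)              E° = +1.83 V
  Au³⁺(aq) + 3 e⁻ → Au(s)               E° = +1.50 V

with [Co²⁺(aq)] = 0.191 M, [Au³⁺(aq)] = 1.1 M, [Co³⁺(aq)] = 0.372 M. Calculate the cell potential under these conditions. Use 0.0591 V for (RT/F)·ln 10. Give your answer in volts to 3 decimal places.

Since E°(Co³⁺/Co²⁺) > E°(Au³⁺/Au), Co³⁺/Co²⁺ serves as the cathode.
E°cell = +1.83 − (+1.50) = +0.33 V, with n = 3 electrons transferred.
Balancing gives 3 Co³⁺(aq) + Au(s) → 3 Co²⁺(aq) + Au³⁺(aq); hence Q = ([Co²⁺(aq)]^3·[Au³⁺(aq)]) / [Co³⁺(aq)]^3 = 0.149 (log Q = −0.827).
By the Nernst equation, E = +0.33 − (0.0591/3)·(−0.827) = +0.346 V.

+0.346 V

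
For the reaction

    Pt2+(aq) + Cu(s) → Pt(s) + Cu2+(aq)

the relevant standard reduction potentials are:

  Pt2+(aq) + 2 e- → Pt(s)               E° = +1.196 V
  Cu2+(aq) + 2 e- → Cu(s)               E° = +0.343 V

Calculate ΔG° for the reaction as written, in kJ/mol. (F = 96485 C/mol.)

In the reaction as written Pt2+(aq) is reduced, so the Pt²⁺/Pt couple is the cathode and Cu²⁺/Cu is the anode.
E°cell = +1.196 − (+0.343) = +0.853 V; balancing electrons gives n = 2.
ΔG° = −nFE°cell = −(2)(96485)(+0.853) J/mol = −165 kJ/mol.

−165 kJ/mol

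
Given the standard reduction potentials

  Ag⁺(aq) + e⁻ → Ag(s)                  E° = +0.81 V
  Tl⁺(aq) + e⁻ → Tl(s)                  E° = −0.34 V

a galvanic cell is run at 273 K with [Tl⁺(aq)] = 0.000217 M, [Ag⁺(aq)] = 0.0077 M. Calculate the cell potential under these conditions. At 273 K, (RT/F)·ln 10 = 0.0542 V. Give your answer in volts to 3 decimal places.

Since E°(Ag⁺/Ag) > E°(Tl⁺/Tl), Ag⁺/Ag serves as the cathode.
E°cell = +0.81 − (−0.34) = +1.15 V, with n = 1 electron transferred.
For the overall reaction Ag⁺(aq) + Tl(s) → Ag(s) + Tl⁺(aq), Q = [Tl⁺(aq)] / [Ag⁺(aq)] = 0.0282, giving log Q = −1.550.
By the Nernst equation, E = +1.15 − (0.0542/1)·(−1.550) = +1.234 V.

+1.234 V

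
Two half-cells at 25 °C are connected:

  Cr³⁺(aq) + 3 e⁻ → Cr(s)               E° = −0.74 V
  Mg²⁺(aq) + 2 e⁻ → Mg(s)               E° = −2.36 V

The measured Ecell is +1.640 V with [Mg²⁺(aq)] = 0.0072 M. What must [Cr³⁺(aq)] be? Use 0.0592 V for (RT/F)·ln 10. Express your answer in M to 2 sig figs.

Cr³⁺/Cr is the cathode (higher E°); E°cell = −0.74 − (−2.36) = +1.62 V with n = 6.
Rearranging E = E° − (0.0592/n)·log Q gives log Q = 6(+1.62 − (+1.640))/0.0592 = −2.027.
Balancing electrons gives 2 Cr³⁺(aq) + 3 Mg(s) → 2 Cr(s) + 3 Mg²⁺(aq); thus Q = [Mg²⁺(aq)]^3 / [Cr³⁺(aq)]^2.
Substituting the known concentrations and solving, log [Cr³⁺(aq)] = −2.201 and [Cr³⁺(aq)] = 0.0063 M.

0.0063 M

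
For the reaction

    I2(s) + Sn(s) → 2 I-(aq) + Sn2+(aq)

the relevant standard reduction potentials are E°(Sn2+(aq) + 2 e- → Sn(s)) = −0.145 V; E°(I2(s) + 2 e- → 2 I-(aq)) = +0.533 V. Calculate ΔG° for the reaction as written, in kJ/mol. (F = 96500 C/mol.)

−131 kJ/mol

In the reaction as written I2(s) is reduced, so the I₂/I⁻ couple is the cathode and Sn²⁺/Sn is the anode.
E°cell = +0.533 − (−0.145) = +0.678 V; balancing electrons gives n = 2.
ΔG° = −nFE°cell = −(2)(96500)(+0.678) J/mol = −131 kJ/mol.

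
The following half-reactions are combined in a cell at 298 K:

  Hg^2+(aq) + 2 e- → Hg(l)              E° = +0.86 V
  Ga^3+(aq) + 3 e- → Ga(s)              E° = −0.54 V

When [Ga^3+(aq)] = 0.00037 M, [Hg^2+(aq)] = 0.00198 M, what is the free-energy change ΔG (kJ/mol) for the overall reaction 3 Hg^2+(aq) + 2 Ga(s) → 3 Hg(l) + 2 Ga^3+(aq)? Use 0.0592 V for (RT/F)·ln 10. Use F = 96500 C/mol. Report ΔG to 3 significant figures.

−803 kJ/mol

With Hg²⁺/Hg reduced at the cathode, E°cell = +0.86 − (−0.54) = +1.40 V and n = 6.
Here Q = [Ga^3+(aq)]^2 / [Hg^2+(aq)]^3 = 17.6 (log Q = 1.246), giving E = +1.40 − (0.0592/6)·(1.246) = +1.3877 V.
ΔG = −nFE = −(6)(96500)(+1.3877) J/mol = −803 kJ/mol.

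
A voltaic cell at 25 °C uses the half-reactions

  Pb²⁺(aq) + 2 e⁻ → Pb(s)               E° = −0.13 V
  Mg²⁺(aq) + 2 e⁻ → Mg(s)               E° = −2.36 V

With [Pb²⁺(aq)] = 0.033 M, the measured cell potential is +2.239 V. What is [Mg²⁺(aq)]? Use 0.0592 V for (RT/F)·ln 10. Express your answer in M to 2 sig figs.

With Pb²⁺/Pb at the cathode and Mg²⁺/Mg at the anode, E°cell = −0.13 − (−2.36) = +2.23 V (n = 2).
Rearranging E = E° − (0.0592/n)·log Q gives log Q = 2(+2.23 − (+2.239))/0.0592 = −0.304.
The balanced reaction is Pb²⁺(aq) + Mg(s) → Pb(s) + Mg²⁺(aq), so Q = [Mg²⁺(aq)] / [Pb²⁺(aq)].
Isolating [Mg²⁺(aq)] in Q = 10^{−0.304} yields log [Mg²⁺(aq)] = −1.785, i.e. 0.016 M.

0.016 M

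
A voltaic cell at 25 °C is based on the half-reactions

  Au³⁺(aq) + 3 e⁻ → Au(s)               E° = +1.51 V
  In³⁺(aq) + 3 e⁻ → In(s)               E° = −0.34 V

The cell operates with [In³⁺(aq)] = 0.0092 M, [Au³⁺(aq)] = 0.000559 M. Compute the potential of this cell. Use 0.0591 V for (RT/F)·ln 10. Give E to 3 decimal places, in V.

+1.826 V

Since E°(Au³⁺/Au) > E°(In³⁺/In), Au³⁺/Au serves as the cathode.
E°cell = E°cat − E°an = +1.51 − (−0.34) = +1.85 V; n = 3.
For the overall reaction Au³⁺(aq) + In(s) → Au(s) + In³⁺(aq), Q = [In³⁺(aq)] / [Au³⁺(aq)] = 16.5, giving log Q = 1.216.
By the Nernst equation, E = +1.85 − (0.0591/3)·(1.216) = +1.826 V.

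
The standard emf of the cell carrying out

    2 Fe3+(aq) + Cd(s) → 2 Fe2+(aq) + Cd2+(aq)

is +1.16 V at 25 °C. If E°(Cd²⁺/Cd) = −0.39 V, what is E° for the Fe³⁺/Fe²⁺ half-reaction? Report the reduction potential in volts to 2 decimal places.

+0.77 V

In the reaction as written the Fe³⁺/Fe²⁺ couple is reduced (cathode) and Cd²⁺/Cd is oxidized (anode), so E°cell = E°(Fe³⁺/Fe²⁺) − E°(Cd²⁺/Cd).
E°(Fe³⁺/Fe²⁺) = E°cell + E°(anode) = +1.16 + (−0.39) = +0.77 V.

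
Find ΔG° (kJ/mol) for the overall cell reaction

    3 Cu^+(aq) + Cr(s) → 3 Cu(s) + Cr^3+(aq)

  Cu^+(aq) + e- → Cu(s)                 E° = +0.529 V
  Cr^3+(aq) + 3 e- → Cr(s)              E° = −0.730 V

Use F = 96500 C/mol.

In the reaction as written Cu^+(aq) is reduced, so the Cu⁺/Cu couple is the cathode and Cr³⁺/Cr is the anode.
E°cell = +0.529 − (−0.730) = +1.259 V; balancing electrons gives n = 3.
ΔG° = −nFE°cell = −(3)(96500)(+1.259) J/mol = −364 kJ/mol.

−364 kJ/mol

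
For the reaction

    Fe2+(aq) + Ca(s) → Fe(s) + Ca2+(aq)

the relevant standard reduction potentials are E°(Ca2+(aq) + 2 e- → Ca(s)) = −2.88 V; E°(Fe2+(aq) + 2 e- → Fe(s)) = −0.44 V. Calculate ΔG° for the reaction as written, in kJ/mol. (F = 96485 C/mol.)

−471 kJ/mol

In the reaction as written Fe2+(aq) is reduced, so the Fe²⁺/Fe couple is the cathode and Ca²⁺/Ca is the anode.
E°cell = −0.44 − (−2.88) = +2.44 V; balancing electrons gives n = 2.
ΔG° = −nFE°cell = −(2)(96485)(+2.44) J/mol = −471 kJ/mol.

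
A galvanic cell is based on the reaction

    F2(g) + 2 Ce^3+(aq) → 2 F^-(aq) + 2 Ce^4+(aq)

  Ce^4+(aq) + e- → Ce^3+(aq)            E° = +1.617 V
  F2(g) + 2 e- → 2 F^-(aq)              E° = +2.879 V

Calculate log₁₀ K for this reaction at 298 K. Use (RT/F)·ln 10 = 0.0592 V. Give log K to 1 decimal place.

The F₂/F⁻ couple is reduced (cathode); E°cell = +2.879 − (+1.617) = +1.262 V with n = 2.
At equilibrium E = 0, so log K = nE°cell / 0.0592 = (2)(+1.262) / 0.0592 = 42.6.

log K = 42.6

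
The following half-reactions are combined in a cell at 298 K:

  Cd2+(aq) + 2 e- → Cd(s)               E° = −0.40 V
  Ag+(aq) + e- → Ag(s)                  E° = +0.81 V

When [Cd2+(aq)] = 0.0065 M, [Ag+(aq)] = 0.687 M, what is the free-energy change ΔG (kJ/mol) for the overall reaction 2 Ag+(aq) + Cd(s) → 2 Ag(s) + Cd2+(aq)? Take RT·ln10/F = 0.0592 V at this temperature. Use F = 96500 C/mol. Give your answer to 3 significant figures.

−244 kJ/mol

E°cell = +0.81 − (−0.40) = +1.21 V; the balanced reaction transfers n = 2 electrons.
Here Q = [Cd2+(aq)] / [Ag+(aq)]^2 = 0.0138 (log Q = −1.861), giving E = +1.21 − (0.0592/2)·(−1.861) = +1.2651 V.
Then ΔG = −nFE = −2 × 96500 × +1.2651 J/mol = −244 kJ/mol.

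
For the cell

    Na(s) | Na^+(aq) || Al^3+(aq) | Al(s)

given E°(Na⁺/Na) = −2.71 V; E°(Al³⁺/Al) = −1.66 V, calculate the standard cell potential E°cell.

By convention the left-hand electrode in cell notation is the anode (oxidation) and the right-hand electrode is the cathode (reduction).
E°cell = E°(right) − E°(left) = −1.66 − (−2.71) = +1.05 V.

+1.05 V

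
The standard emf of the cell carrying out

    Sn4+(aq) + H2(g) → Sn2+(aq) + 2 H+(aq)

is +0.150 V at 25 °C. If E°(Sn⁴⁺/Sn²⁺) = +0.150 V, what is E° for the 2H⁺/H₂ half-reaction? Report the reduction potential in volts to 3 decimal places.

In the reaction as written the Sn⁴⁺/Sn²⁺ couple is reduced (cathode) and 2H⁺/H₂ is oxidized (anode), so E°cell = E°(Sn⁴⁺/Sn²⁺) − E°(2H⁺/H₂).
E°(2H⁺/H₂) = E°(cathode) − E°cell = +0.150 − (+0.150) = +0.000 V.

+0.000 V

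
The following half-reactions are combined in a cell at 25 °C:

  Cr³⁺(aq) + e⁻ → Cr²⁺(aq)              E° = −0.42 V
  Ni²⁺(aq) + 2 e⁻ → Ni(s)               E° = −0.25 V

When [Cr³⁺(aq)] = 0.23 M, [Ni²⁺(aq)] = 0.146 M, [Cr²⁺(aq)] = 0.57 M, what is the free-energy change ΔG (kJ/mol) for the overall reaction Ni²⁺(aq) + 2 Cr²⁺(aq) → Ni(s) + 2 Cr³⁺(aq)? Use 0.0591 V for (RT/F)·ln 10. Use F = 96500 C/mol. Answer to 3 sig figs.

−32.5 kJ/mol

The standard cell potential is −0.25 − (−0.42) = +0.17 V, with n = 2 electrons in the balanced equation.
Q = [Cr³⁺(aq)]^2 / ([Ni²⁺(aq)]·[Cr²⁺(aq)]^2) = 1.12, so log Q = 0.047 and E = +0.17 − (0.0591/2)(0.047) = +0.1686 V.
Finally ΔG = −nFE = −(2)(96500 C/mol)(+0.1686 V) = −32.5 kJ/mol.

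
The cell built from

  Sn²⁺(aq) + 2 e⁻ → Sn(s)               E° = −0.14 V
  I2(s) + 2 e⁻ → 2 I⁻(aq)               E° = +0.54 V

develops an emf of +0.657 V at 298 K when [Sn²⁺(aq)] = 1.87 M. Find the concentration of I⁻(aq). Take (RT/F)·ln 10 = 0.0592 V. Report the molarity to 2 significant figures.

With I₂/I⁻ at the cathode and Sn²⁺/Sn at the anode, E°cell = +0.54 − (−0.14) = +0.68 V (n = 2).
From the Nernst equation, log Q = n(E° − E)/0.0592 = 2·(+0.68 − (+0.657))/0.0592 = 0.777.
The balanced reaction is I2(s) + Sn(s) → 2 I⁻(aq) + Sn²⁺(aq), so Q = [I⁻(aq)]^2·[Sn²⁺(aq)].
Substituting the known concentrations and solving, log [I⁻(aq)] = 0.253 and [I⁻(aq)] = 1.8 M.

1.8 M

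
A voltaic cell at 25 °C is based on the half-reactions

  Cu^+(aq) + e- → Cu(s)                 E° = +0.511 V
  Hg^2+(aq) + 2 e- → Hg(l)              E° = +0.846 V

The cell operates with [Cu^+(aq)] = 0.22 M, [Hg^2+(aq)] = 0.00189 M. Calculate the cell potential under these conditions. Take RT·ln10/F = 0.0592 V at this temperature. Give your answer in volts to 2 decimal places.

The Hg²⁺/Hg couple has the more positive E°, so it is the cathode; Cu⁺/Cu is the anode.
E°cell = E°cat − E°an = +0.846 − (+0.511) = +0.335 V; n = 2.
Balancing gives Hg^2+(aq) + 2 Cu(s) → Hg(l) + 2 Cu^+(aq); hence Q = [Cu^+(aq)]^2 / [Hg^2+(aq)] = 25.6 (log Q = 1.408).
Applying E = E° − (RT ln10/nF)·log Q gives +0.335 − (0.0592/2)(1.408) = +0.29 V.

+0.29 V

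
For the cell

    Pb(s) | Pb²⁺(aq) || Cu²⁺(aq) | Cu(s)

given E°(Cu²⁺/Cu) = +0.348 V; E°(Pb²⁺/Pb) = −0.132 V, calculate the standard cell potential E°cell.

+0.480 V

By convention the left-hand electrode in cell notation is the anode (oxidation) and the right-hand electrode is the cathode (reduction).
E°cell = E°(right) − E°(left) = +0.348 − (−0.132) = +0.480 V.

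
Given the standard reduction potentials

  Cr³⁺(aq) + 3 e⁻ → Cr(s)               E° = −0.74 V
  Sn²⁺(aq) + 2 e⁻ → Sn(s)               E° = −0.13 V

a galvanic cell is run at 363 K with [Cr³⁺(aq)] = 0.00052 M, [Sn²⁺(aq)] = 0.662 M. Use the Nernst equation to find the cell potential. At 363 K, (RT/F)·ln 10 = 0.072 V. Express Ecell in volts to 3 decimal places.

Sn²⁺/Sn is reduced (cathode, E° = −0.13 V) and Cr³⁺/Cr is oxidized (anode).
E°cell = E°cat − E°an = −0.13 − (−0.74) = +0.61 V; n = 6.
Balancing gives 3 Sn²⁺(aq) + 2 Cr(s) → 3 Sn(s) + 2 Cr³⁺(aq); hence Q = [Cr³⁺(aq)]^2 / [Sn²⁺(aq)]^3 = 9.32×10^−7 (log Q = −6.031).
Applying E = E° − (RT ln10/nF)·log Q gives +0.61 − (0.072/6)(−6.031) = +0.682 V.

+0.682 V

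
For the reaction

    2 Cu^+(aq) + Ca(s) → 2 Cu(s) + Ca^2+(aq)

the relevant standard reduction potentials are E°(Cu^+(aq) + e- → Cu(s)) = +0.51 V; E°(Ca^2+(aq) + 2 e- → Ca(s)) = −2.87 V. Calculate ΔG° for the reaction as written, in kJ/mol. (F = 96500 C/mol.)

In the reaction as written Cu^+(aq) is reduced, so the Cu⁺/Cu couple is the cathode and Ca²⁺/Ca is the anode.
E°cell = +0.51 − (−2.87) = +3.38 V; balancing electrons gives n = 2.
ΔG° = −nFE°cell = −(2)(96500)(+3.38) J/mol = −652 kJ/mol.

−652 kJ/mol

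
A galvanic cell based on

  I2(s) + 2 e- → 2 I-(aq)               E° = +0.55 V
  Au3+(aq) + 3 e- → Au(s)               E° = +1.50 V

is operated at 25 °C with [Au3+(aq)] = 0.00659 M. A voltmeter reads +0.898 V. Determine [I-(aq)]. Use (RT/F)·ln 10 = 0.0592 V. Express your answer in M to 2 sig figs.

0.71 M

With Au³⁺/Au at the cathode and I₂/I⁻ at the anode, E°cell = +1.50 − (+0.55) = +0.95 V (n = 6).
From the Nernst equation, log Q = n(E° − E)/0.0592 = 6·(+0.95 − (+0.898))/0.0592 = 5.270.
The balanced reaction is 2 Au3+(aq) + 6 I-(aq) → 2 Au(s) + 3 I2(s), so Q = 1 / ([Au3+(aq)]^2·[I-(aq)]^6).
Substituting the known concentrations and solving, log [I-(aq)] = −0.151 and [I-(aq)] = 0.71 M.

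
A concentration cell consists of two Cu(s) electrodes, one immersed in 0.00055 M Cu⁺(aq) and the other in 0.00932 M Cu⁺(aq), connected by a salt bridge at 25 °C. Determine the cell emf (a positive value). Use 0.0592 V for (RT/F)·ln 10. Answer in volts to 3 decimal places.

0.073 V

For a concentration cell E°cell = 0, since both electrodes use the same couple.
The compartment with the higher Cu⁺(aq) concentration (0.00932 M) acts as the cathode; ions are reduced there and produced at the dilute (0.00055 M) anode.
With n = 1, Ecell = −(0.0592/1)·log([dilute]/[conc]) = −(0.0592/1)·log(0.00055/0.00932) = +0.073 V.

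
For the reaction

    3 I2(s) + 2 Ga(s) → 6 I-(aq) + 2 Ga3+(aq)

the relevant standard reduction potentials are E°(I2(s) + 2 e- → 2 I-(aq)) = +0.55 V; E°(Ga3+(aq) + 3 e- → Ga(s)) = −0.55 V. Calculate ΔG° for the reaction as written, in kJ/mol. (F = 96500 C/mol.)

−637 kJ/mol

In the reaction as written I2(s) is reduced, so the I₂/I⁻ couple is the cathode and Ga³⁺/Ga is the anode.
E°cell = +0.55 − (−0.55) = +1.10 V; balancing electrons gives n = 6.
ΔG° = −nFE°cell = −(6)(96500)(+1.10) J/mol = −637 kJ/mol.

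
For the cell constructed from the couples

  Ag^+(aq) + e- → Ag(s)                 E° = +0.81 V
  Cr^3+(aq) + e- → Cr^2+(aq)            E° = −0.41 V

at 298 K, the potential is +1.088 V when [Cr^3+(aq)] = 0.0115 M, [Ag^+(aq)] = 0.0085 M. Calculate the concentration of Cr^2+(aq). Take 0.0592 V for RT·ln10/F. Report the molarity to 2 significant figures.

0.0080 M

Ag⁺/Ag is the cathode (higher E°); E°cell = +0.81 − (−0.41) = +1.22 V with n = 1.
Rearranging E = E° − (0.0592/n)·log Q gives log Q = 1(+1.22 − (+1.088))/0.0592 = 2.230.
The balanced reaction is Ag^+(aq) + Cr^2+(aq) → Ag(s) + Cr^3+(aq), so Q = [Cr^3+(aq)] / ([Ag^+(aq)]·[Cr^2+(aq)]).
Isolating [Cr^2+(aq)] in Q = 10^{2.230} yields log [Cr^2+(aq)] = −2.099, i.e. 0.0080 M.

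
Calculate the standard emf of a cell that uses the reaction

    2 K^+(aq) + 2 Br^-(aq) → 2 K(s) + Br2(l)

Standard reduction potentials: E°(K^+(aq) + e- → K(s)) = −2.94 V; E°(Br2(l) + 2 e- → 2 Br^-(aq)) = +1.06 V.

−4.00 V

In the reaction as written, K^+(aq) is reduced (cathode) and Br2(l) is produced by oxidation at the anode.
E°cell = E°(cathode) − E°(anode) = −2.94 − (+1.06) = −4.00 V.
The negative E°cell means the reaction is non-spontaneous in the direction written.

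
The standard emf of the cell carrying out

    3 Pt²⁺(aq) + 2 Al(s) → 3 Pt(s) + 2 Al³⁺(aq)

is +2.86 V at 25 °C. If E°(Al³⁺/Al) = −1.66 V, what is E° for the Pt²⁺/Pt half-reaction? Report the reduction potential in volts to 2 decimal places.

In the reaction as written the Pt²⁺/Pt couple is reduced (cathode) and Al³⁺/Al is oxidized (anode), so E°cell = E°(Pt²⁺/Pt) − E°(Al³⁺/Al).
E°(Pt²⁺/Pt) = E°cell + E°(anode) = +2.86 + (−1.66) = +1.20 V.

+1.20 V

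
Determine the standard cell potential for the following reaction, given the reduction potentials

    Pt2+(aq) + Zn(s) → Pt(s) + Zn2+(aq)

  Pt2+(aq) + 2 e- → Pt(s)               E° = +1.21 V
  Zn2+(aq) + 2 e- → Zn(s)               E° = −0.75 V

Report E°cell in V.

+1.96 V

Pt2+(aq) gains electrons, so the Pt²⁺/Pt couple is the cathode; the Zn²⁺/Zn couple is the anode.
E°cell = E°(cathode) − E°(anode) = +1.21 − (−0.75) = +1.96 V.
The positive value indicates the reaction is spontaneous as written.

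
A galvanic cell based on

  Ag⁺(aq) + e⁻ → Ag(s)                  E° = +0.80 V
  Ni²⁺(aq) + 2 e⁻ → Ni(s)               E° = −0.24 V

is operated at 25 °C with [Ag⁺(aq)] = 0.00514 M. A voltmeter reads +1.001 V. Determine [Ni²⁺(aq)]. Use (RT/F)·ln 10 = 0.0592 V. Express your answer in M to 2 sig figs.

0.00055 M

Ag⁺/Ag is the cathode (higher E°); E°cell = +0.80 − (−0.24) = +1.04 V with n = 2.
Since E = E° − (0.0592/n)·log Q, log Q = n(E° − E)/0.0592 = 1.318.
The balanced reaction is 2 Ag⁺(aq) + Ni(s) → 2 Ag(s) + Ni²⁺(aq), so Q = [Ni²⁺(aq)] / [Ag⁺(aq)]^2.
Substituting the known concentrations and solving, log [Ni²⁺(aq)] = −3.260 and [Ni²⁺(aq)] = 0.00055 M.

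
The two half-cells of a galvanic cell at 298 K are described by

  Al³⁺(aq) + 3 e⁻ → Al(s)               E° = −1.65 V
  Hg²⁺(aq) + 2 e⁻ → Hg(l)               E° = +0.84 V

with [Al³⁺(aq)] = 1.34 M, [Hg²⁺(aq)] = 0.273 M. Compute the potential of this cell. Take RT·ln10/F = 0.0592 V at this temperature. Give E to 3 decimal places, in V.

+2.471 V

Hg²⁺/Hg is reduced (cathode, E° = +0.84 V) and Al³⁺/Al is oxidized (anode).
The standard potential is +0.84 − (−1.65) = +2.49 V and the balanced reaction transfers n = 6 electrons.
The balanced reaction is 3 Hg²⁺(aq) + 2 Al(s) → 3 Hg(l) + 2 Al³⁺(aq), so Q = [Al³⁺(aq)]^2 / [Hg²⁺(aq)]^3 = 88.3 and log Q = 1.946.
E = E° − (0.0592/n)·log Q = +2.49 − (0.0592/6)(1.946) = +2.471 V.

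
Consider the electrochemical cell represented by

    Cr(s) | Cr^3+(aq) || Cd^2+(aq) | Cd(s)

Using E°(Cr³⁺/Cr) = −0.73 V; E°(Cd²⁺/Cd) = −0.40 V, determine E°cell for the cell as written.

+0.33 V

By convention the left-hand electrode in cell notation is the anode (oxidation) and the right-hand electrode is the cathode (reduction).
E°cell = E°(right) − E°(left) = −0.40 − (−0.73) = +0.33 V.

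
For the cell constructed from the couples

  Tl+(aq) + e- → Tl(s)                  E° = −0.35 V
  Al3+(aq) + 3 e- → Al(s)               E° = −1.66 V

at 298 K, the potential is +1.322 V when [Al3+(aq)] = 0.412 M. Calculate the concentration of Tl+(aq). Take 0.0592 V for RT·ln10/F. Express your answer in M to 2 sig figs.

1.2 M

The Tl⁺/Tl couple has the larger reduction potential, so it is the cathode: E°cell = −0.35 − (−1.66) = +1.31 V and n = 3.
Since E = E° − (0.0592/n)·log Q, log Q = n(E° − E)/0.0592 = −0.608.
The balanced reaction is 3 Tl+(aq) + Al(s) → 3 Tl(s) + Al3+(aq), so Q = [Al3+(aq)] / [Tl+(aq)]^3.
Isolating [Tl+(aq)] in Q = 10^{−0.608} yields log [Tl+(aq)] = 0.074, i.e. 1.2 M.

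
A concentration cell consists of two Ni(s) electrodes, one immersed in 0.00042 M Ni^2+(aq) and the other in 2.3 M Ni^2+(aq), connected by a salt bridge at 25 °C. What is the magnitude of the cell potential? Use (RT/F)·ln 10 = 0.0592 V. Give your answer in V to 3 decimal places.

0.111 V

For a concentration cell E°cell = 0, since both electrodes use the same couple.
The compartment with the higher Ni^2+(aq) concentration (2.3 M) acts as the cathode; ions are reduced there and produced at the dilute (0.00042 M) anode.
With n = 2, Ecell = −(0.0592/2)·log([dilute]/[conc]) = −(0.0592/2)·log(0.00042/2.3) = +0.111 V.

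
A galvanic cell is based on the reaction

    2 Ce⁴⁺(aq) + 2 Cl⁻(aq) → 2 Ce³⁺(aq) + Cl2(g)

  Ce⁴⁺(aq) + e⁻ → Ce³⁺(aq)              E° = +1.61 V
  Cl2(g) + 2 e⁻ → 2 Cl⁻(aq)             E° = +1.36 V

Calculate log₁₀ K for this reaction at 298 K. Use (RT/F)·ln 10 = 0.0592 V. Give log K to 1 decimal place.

The Ce⁴⁺/Ce³⁺ couple is reduced (cathode); E°cell = +1.61 − (+1.36) = +0.25 V with n = 2.
At equilibrium E = 0, so log K = nE°cell / 0.0592 = (2)(+0.25) / 0.0592 = 8.4.

log K = 8.4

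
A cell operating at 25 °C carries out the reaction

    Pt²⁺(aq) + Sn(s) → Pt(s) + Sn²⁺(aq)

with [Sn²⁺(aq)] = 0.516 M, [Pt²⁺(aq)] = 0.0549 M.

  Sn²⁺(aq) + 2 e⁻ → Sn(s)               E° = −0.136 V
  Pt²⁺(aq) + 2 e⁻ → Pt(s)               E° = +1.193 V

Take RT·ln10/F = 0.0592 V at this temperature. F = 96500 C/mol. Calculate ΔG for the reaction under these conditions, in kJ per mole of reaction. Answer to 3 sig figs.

−251 kJ/mol

The standard cell potential is +1.193 − (−0.136) = +1.329 V, with n = 2 electrons in the balanced equation.
Here Q = [Sn²⁺(aq)] / [Pt²⁺(aq)] = 9.4 (log Q = 0.973), giving E = +1.329 − (0.0592/2)·(0.973) = +1.3002 V.
ΔG = −nFE = −(2)(96500)(+1.3002) J/mol = −251 kJ/mol.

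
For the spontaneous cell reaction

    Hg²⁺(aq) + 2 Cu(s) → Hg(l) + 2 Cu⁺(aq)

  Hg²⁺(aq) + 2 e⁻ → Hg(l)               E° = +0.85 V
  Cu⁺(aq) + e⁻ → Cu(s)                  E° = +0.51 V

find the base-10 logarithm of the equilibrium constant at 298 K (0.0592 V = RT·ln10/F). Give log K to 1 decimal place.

log K = 11.5

The Hg²⁺/Hg couple is reduced (cathode); E°cell = +0.85 − (+0.51) = +0.34 V with n = 2.
At equilibrium E = 0, so log K = nE°cell / 0.0592 = (2)(+0.34) / 0.0592 = 11.5.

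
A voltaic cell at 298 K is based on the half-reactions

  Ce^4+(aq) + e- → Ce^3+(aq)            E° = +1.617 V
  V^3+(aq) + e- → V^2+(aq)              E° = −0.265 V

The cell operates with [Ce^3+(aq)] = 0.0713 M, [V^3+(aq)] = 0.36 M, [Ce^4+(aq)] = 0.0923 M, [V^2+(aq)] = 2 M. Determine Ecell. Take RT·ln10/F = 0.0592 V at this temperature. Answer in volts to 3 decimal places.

+1.933 V

The Ce⁴⁺/Ce³⁺ couple has the more positive E°, so it is the cathode; V³⁺/V²⁺ is the anode.
The standard potential is +1.617 − (−0.265) = +1.882 V and the balanced reaction transfers n = 1 electron.
Balancing gives Ce^4+(aq) + V^2+(aq) → Ce^3+(aq) + V^3+(aq); hence Q = ([Ce^3+(aq)]·[V^3+(aq)]) / ([Ce^4+(aq)]·[V^2+(aq)]) = 0.139 (log Q = −0.857).
By the Nernst equation, E = +1.882 − (0.0592/1)·(−0.857) = +1.933 V.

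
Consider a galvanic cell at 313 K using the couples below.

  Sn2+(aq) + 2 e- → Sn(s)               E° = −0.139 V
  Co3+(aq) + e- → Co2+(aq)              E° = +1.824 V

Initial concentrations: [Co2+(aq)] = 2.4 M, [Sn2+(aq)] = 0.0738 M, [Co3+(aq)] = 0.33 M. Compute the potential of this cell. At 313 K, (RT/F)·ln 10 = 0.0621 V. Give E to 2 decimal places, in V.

Since E°(Co³⁺/Co²⁺) > E°(Sn²⁺/Sn), Co³⁺/Co²⁺ serves as the cathode.
The standard potential is +1.824 − (−0.139) = +1.963 V and the balanced reaction transfers n = 2 electrons.
The balanced reaction is 2 Co3+(aq) + Sn(s) → 2 Co2+(aq) + Sn2+(aq), so Q = ([Co2+(aq)]^2·[Sn2+(aq)]) / [Co3+(aq)]^2 = 3.9 and log Q = 0.591.
By the Nernst equation, E = +1.963 − (0.0621/2)·(0.591) = +1.94 V.

+1.94 V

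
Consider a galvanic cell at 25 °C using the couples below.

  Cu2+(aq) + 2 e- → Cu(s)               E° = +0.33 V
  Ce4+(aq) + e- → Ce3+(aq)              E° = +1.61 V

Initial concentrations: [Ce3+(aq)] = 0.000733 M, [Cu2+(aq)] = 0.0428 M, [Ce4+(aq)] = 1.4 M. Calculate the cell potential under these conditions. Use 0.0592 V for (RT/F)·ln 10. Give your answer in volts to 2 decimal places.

Since E°(Ce⁴⁺/Ce³⁺) > E°(Cu²⁺/Cu), Ce⁴⁺/Ce³⁺ serves as the cathode.
The standard potential is +1.61 − (+0.33) = +1.28 V and the balanced reaction transfers n = 2 electrons.
Balancing gives 2 Ce4+(aq) + Cu(s) → 2 Ce3+(aq) + Cu2+(aq); hence Q = ([Ce3+(aq)]^2·[Cu2+(aq)]) / [Ce4+(aq)]^2 = 1.17×10^−8 (log Q = −7.931).
E = E° − (0.0592/n)·log Q = +1.28 − (0.0592/2)(−7.931) = +1.51 V.

+1.51 V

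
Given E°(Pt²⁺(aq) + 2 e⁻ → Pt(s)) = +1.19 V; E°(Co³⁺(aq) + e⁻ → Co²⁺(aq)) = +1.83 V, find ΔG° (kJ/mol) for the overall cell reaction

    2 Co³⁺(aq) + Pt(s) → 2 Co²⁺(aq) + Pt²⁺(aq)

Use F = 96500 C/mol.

−124 kJ/mol

In the reaction as written Co³⁺(aq) is reduced, so the Co³⁺/Co²⁺ couple is the cathode and Pt²⁺/Pt is the anode.
E°cell = +1.83 − (+1.19) = +0.64 V; balancing electrons gives n = 2.
ΔG° = −nFE°cell = −(2)(96500)(+0.64) J/mol = −124 kJ/mol.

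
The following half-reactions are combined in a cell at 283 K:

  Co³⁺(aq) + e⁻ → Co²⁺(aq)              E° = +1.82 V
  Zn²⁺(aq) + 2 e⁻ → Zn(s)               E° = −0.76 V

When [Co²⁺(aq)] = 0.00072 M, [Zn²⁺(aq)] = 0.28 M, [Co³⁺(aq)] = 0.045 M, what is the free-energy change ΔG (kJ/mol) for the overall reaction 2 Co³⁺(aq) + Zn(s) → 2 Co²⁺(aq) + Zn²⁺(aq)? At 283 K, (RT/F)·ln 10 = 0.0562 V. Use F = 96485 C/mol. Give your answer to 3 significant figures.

−520 kJ/mol

E°cell = +1.82 − (−0.76) = +2.58 V; the balanced reaction transfers n = 2 electrons.
Here Q = ([Co²⁺(aq)]^2·[Zn²⁺(aq)]) / [Co³⁺(aq)]^2 = 7.17×10^−5 (log Q = −4.145), giving E = +2.58 − (0.0562/2)·(−4.145) = +2.6965 V.
Finally ΔG = −nFE = −(2)(96485 C/mol)(+2.6965 V) = −520 kJ/mol.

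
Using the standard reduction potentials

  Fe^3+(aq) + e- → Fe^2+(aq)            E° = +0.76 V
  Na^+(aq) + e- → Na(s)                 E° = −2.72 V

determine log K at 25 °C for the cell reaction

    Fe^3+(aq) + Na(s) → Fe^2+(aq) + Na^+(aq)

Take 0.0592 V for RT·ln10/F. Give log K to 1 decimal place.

The Fe³⁺/Fe²⁺ couple is reduced (cathode); E°cell = +0.76 − (−2.72) = +3.48 V with n = 1.
At equilibrium E = 0, so log K = nE°cell / 0.0592 = (1)(+3.48) / 0.0592 = 58.8.

log K = 58.8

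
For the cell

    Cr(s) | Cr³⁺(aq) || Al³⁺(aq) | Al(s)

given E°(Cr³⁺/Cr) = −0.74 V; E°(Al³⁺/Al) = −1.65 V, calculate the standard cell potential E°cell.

By convention the left-hand electrode in cell notation is the anode (oxidation) and the right-hand electrode is the cathode (reduction).
E°cell = E°(right) − E°(left) = −1.65 − (−0.74) = −0.91 V.
The negative sign shows that, as written, the cell would require an external voltage to drive the reaction.

−0.91 V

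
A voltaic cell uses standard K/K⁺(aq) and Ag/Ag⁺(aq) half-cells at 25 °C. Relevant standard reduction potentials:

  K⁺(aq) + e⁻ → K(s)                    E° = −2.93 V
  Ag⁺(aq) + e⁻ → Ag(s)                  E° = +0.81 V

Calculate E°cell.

The Ag⁺/Ag couple has the higher E°, so Ag ion is reduced (cathode) and K is oxidized (anode).
E°cell = E°(cathode) − E°(anode) = +0.81 − (−2.93) = +3.74 V.

+3.74 V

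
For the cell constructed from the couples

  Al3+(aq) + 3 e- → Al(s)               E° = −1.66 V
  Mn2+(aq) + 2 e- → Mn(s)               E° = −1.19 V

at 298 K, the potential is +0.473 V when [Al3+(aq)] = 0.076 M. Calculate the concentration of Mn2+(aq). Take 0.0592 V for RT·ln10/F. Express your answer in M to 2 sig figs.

0.23 M

Mn²⁺/Mn is the cathode (higher E°); E°cell = −1.19 − (−1.66) = +0.47 V with n = 6.
From the Nernst equation, log Q = n(E° − E)/0.0592 = 6·(+0.47 − (+0.473))/0.0592 = −0.304.
Balancing electrons gives 3 Mn2+(aq) + 2 Al(s) → 3 Mn(s) + 2 Al3+(aq); thus Q = [Al3+(aq)]^2 / [Mn2+(aq)]^3.
Substituting the known concentrations and solving, log [Mn2+(aq)] = −0.645 and [Mn2+(aq)] = 0.23 M.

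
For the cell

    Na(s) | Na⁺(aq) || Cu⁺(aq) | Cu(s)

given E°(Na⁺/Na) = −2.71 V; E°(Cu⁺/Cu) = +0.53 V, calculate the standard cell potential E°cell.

+3.24 V

By convention the left-hand electrode in cell notation is the anode (oxidation) and the right-hand electrode is the cathode (reduction).
E°cell = E°(right) − E°(left) = +0.53 − (−2.71) = +3.24 V.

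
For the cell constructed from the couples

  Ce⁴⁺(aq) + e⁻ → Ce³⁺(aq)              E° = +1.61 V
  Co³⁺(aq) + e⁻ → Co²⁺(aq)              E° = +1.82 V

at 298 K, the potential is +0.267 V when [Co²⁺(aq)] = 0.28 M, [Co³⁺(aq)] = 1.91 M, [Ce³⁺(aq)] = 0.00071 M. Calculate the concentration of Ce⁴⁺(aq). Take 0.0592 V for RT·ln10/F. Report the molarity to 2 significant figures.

0.00053 M

Co³⁺/Co²⁺ is the cathode (higher E°); E°cell = +1.82 − (+1.61) = +0.21 V with n = 1.
Since E = E° − (0.0592/n)·log Q, log Q = n(E° − E)/0.0592 = −0.963.
For Co³⁺(aq) + Ce³⁺(aq) → Co²⁺(aq) + Ce⁴⁺(aq), the reaction quotient is Q = ([Co²⁺(aq)]·[Ce⁴⁺(aq)]) / ([Co³⁺(aq)]·[Ce³⁺(aq)]).
Substituting the known concentrations and solving, log [Ce⁴⁺(aq)] = −3.278 and [Ce⁴⁺(aq)] = 0.00053 M.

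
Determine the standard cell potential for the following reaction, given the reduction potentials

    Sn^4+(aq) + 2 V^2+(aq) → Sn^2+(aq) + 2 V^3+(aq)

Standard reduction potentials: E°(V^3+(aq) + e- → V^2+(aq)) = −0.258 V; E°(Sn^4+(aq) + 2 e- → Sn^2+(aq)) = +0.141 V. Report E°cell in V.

Sn^4+(aq) gains electrons, so the Sn⁴⁺/Sn²⁺ couple is the cathode; the V³⁺/V²⁺ couple is the anode.
E°cell = E°(cathode) − E°(anode) = +0.141 − (−0.258) = +0.399 V.

+0.399 V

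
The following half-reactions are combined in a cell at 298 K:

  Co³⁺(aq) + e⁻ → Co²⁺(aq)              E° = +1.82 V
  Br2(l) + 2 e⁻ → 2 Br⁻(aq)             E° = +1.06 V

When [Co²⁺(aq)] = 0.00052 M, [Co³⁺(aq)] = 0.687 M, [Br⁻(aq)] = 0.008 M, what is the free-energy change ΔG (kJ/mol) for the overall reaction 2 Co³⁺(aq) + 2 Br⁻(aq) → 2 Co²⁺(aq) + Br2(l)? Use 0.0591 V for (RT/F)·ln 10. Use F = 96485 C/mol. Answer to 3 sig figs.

−158 kJ/mol

E°cell = +1.82 − (+1.06) = +0.76 V; the balanced reaction transfers n = 2 electrons.
The reaction quotient is [Co²⁺(aq)]^2 / ([Co³⁺(aq)]^2·[Br⁻(aq)]^2) = 0.00895; by Nernst, E = +0.76 − (0.0591/2)(−2.048) = +0.8205 V.
Then ΔG = −nFE = −2 × 96485 × +0.8205 J/mol = −158 kJ/mol.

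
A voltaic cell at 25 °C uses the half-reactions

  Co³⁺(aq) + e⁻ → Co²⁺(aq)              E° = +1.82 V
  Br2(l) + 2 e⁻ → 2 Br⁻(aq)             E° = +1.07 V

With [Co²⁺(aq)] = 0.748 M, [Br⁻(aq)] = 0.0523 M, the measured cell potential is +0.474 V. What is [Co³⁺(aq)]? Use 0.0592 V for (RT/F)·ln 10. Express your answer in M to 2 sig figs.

0.00031 M

The Co³⁺/Co²⁺ couple has the larger reduction potential, so it is the cathode: E°cell = +1.82 − (+1.07) = +0.75 V and n = 2.
From the Nernst equation, log Q = n(E° − E)/0.0592 = 2·(+0.75 − (+0.474))/0.0592 = 9.324.
The balanced reaction is 2 Co³⁺(aq) + 2 Br⁻(aq) → 2 Co²⁺(aq) + Br2(l), so Q = [Co²⁺(aq)]^2 / ([Co³⁺(aq)]^2·[Br⁻(aq)]^2).
Isolating [Co³⁺(aq)] in Q = 10^{9.324} yields log [Co³⁺(aq)] = −3.507, i.e. 0.00031 M.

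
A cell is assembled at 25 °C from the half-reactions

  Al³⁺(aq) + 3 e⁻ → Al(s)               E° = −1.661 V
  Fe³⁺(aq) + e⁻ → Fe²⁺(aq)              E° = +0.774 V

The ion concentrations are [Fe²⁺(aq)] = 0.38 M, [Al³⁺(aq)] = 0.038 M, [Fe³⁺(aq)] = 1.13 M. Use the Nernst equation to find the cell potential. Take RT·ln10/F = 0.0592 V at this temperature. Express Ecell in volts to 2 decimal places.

The Fe³⁺/Fe²⁺ couple has the more positive E°, so it is the cathode; Al³⁺/Al is the anode.
E°cell = +0.774 − (−1.661) = +2.435 V, with n = 3 electrons transferred.
The balanced reaction is 3 Fe³⁺(aq) + Al(s) → 3 Fe²⁺(aq) + Al³⁺(aq), so Q = ([Fe²⁺(aq)]^3·[Al³⁺(aq)]) / [Fe³⁺(aq)]^3 = 0.00145 and log Q = −2.840.
Applying E = E° − (RT ln10/nF)·log Q gives +2.435 − (0.0592/3)(−2.840) = +2.49 V.

+2.49 V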